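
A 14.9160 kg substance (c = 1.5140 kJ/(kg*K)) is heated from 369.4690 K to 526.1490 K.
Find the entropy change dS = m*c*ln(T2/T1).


T2/T1 = 1.4241
ln(T2/T1) = 0.3535
dS = 14.9160 * 1.5140 * 0.3535 = 7.9834 kJ/K

7.9834 kJ/K


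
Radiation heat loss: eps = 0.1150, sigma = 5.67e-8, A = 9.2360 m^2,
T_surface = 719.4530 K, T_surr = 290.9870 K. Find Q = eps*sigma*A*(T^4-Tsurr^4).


T^4 = 2.6792e+11
Tsurr^4 = 7.1696e+09
Q = 0.1150 * 5.67e-8 * 9.2360 * 2.6075e+11 = 15703.4301 W

15703.4301 W


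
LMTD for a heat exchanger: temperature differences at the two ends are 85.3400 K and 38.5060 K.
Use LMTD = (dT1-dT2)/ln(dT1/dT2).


dT1/dT2 = 2.2163
ln(dT1/dT2) = 0.7958
LMTD = 46.8340 / 0.7958 = 58.8493 K

58.8493 K


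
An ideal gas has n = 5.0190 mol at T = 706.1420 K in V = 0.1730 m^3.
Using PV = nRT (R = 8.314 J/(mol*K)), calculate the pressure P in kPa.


P = nRT/V = 5.0190 * 8.314 * 706.1420 / 0.1730
= 29465.8694 / 0.1730 = 170322.9443 Pa = 170.3229 kPa

170.3229 kPa


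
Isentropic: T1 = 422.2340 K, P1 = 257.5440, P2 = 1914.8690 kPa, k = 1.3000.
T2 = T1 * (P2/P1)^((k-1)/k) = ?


(k-1)/k = 0.2308
(P2/P1)^exp = 1.5888
T2 = 422.2340 * 1.5888 = 670.8410 K

670.8410 K


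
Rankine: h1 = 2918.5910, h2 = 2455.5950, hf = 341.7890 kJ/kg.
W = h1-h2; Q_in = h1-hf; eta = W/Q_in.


W = 462.9960 kJ/kg
Q_in = 2576.8020 kJ/kg
eta = 0.1797 = 17.9679%

eta = 17.9679%


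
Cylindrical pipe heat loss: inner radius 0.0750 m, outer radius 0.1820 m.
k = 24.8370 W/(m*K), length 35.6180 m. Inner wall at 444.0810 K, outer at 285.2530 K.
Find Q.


dT = 158.8280 K
ln(ro/ri) = 0.8865
Q = 2*pi*24.8370*35.6180*158.8280 / 0.8865 = 995835.8653 W

995835.8653 W


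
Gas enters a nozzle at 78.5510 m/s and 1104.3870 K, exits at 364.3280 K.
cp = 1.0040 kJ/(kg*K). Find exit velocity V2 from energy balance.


dT = 740.0590 K
2*cp*1000*dT = 1486038.4720
V1^2 = 6170.2596
V2 = sqrt(1492208.7316) = 1221.5600 m/s

1221.5600 m/s


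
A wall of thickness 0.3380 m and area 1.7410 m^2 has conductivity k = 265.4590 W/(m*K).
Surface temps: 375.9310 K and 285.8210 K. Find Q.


dT = 90.1100 K
Q = 265.4590 * 1.7410 * 90.1100 / 0.3380 = 123211.8602 W

123211.8602 W


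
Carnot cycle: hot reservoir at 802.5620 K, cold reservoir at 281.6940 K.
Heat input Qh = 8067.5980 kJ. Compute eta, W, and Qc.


eta = 1 - 281.6940/802.5620 = 0.6490
W = 0.6490 * 8067.5980 = 5235.9240 kJ
Qc = 8067.5980 - 5235.9240 = 2831.6740 kJ

eta = 64.9007%, W = 5235.9240 kJ, Qc = 2831.6740 kJ


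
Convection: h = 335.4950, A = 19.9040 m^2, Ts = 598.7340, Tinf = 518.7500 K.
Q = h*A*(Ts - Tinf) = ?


dT = 79.9840 K
Q = 335.4950 * 19.9040 * 79.9840 = 534108.5553 W

534108.5553 W


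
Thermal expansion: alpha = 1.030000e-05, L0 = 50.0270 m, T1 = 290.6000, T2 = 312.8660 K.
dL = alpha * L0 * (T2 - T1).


dT = 22.2660 K
dL = 1.030000e-05 * 50.0270 * 22.2660 = 0.011473 m
L_final = 50.038473 m

dL = 0.011473 m


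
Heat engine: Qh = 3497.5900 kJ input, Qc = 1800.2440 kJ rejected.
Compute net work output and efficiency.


W = 3497.5900 - 1800.2440 = 1697.3460 kJ
eta = 1697.3460 / 3497.5900 = 0.4853 = 48.5290%

W = 1697.3460 kJ, eta = 48.5290%


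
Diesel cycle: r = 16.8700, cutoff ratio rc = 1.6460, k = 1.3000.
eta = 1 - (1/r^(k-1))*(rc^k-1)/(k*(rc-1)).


r^(k-1) = 2.3342
rc^k = 1.9114
eta = 0.5350 = 53.5042%

53.5042%


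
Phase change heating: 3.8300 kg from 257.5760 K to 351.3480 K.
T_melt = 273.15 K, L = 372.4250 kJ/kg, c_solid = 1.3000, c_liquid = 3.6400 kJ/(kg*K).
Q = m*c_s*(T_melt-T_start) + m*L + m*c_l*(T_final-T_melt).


Q1 (sensible, solid) = 3.8300 * 1.3000 * 15.5740 = 77.5429 kJ
Q2 (latent) = 3.8300 * 372.4250 = 1426.3878 kJ
Q3 (sensible, liquid) = 3.8300 * 3.6400 * 78.1980 = 1090.1740 kJ
Q_total = 2594.1047 kJ

2594.1047 kJ


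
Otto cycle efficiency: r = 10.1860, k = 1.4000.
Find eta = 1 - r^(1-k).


r^(k-1) = 2.5305
eta = 1 - 1/2.5305 = 0.6048 = 60.4817%

60.4817%


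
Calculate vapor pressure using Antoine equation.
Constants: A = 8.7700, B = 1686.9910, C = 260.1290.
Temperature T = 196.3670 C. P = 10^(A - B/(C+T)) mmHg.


C+T = 456.4960
B/(C+T) = 3.6955
log10(P) = 8.7700 - 3.6955 = 5.0745
P = 10^5.0745 = 118707.4631 mmHg

118707.4631 mmHg


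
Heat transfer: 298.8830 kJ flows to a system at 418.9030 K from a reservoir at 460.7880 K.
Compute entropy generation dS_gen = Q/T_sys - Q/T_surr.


dS_sys = 298.8830/418.9030 = 0.7135 kJ/K
dS_surr = -298.8830/460.7880 = -0.6486 kJ/K
dS_gen = 0.7135 - 0.6486 = 0.0649 kJ/K (irreversible)

dS_gen = 0.0649 kJ/K, irreversible


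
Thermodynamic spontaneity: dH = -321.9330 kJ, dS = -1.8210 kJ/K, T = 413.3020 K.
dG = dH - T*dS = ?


T*dS = 413.3020 * -1.8210 = -752.6229 kJ
dG = -321.9330 + 752.6229 = 430.6899 kJ (non-spontaneous)

dG = 430.6899 kJ, non-spontaneous


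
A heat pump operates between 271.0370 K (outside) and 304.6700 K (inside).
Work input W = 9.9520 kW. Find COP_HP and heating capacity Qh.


COP = 304.6700 / 33.6330 = 9.0587
Qh = 9.0587 * 9.9520 = 90.1518 kW

COP = 9.0587, Qh = 90.1518 kW


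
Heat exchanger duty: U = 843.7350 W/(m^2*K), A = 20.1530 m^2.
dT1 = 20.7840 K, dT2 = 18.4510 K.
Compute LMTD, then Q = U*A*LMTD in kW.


LMTD = 19.5944 K
Q = 843.7350 * 20.1530 * 19.5944 = 333178.3647 W = 333.1784 kW

333.1784 kW


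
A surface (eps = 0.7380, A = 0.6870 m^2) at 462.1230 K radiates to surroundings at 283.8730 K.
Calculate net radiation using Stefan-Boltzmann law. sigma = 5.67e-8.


T^4 = 4.5607e+10
Tsurr^4 = 6.4938e+09
Q = 0.7380 * 5.67e-8 * 0.6870 * 3.9113e+10 = 1124.3941 W

1124.3941 W


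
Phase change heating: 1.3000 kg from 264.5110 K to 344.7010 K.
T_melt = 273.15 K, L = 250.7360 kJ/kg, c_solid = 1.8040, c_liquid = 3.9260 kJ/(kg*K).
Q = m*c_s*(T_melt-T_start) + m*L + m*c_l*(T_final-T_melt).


Q1 (sensible, solid) = 1.3000 * 1.8040 * 8.6390 = 20.2602 kJ
Q2 (latent) = 1.3000 * 250.7360 = 325.9568 kJ
Q3 (sensible, liquid) = 1.3000 * 3.9260 * 71.5510 = 365.1820 kJ
Q_total = 711.3990 kJ

711.3990 kJ


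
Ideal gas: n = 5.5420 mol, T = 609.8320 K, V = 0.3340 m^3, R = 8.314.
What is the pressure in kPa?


P = nRT/V = 5.5420 * 8.314 * 609.8320 / 0.3340
= 28098.7339 / 0.3340 = 84127.9457 Pa = 84.1279 kPa

84.1279 kPa


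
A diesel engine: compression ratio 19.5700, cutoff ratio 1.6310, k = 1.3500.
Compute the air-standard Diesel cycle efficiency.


r^(k-1) = 2.8318
rc^k = 1.9356
eta = 0.6121 = 61.2149%

61.2149%


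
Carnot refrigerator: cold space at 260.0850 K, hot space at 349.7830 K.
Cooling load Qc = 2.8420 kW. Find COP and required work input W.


COP = 260.0850 / 89.6980 = 2.8996
W = 2.8420 / 2.8996 = 0.9801 kW

COP = 2.8996, W = 0.9801 kW


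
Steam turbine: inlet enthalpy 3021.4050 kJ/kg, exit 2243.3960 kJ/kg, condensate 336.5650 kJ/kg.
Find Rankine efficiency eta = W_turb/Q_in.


W = 778.0090 kJ/kg
Q_in = 2684.8400 kJ/kg
eta = 0.2898 = 28.9779%

eta = 28.9779%


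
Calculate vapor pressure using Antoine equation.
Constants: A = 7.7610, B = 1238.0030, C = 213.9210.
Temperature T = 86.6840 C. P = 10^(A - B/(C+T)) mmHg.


C+T = 300.6050
B/(C+T) = 4.1184
log10(P) = 7.7610 - 4.1184 = 3.6426
P = 10^3.6426 = 4391.6601 mmHg

4391.6601 mmHg


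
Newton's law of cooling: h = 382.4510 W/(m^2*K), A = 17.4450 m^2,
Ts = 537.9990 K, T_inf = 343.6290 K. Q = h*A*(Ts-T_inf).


dT = 194.3700 K
Q = 382.4510 * 17.4450 * 194.3700 = 1296808.9802 W

1296808.9802 W


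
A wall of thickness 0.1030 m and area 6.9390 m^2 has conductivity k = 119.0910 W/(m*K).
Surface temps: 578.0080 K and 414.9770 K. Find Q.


dT = 163.0310 K
Q = 119.0910 * 6.9390 * 163.0310 / 0.1030 = 1308003.1722 W

1308003.1722 W


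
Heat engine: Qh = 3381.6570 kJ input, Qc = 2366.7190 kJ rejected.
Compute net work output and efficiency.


W = 3381.6570 - 2366.7190 = 1014.9380 kJ
eta = 1014.9380 / 3381.6570 = 0.3001 = 30.0130%

W = 1014.9380 kJ, eta = 30.0130%


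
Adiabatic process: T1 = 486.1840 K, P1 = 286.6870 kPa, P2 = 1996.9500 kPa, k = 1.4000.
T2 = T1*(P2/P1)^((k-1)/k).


(k-1)/k = 0.2857
(P2/P1)^exp = 1.7412
T2 = 486.1840 * 1.7412 = 846.5374 K

846.5374 K


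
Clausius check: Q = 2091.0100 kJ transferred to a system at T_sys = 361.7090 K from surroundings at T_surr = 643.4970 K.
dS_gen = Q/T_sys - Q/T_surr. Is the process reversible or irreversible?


dS_sys = 2091.0100/361.7090 = 5.7809 kJ/K
dS_surr = -2091.0100/643.4970 = -3.2494 kJ/K
dS_gen = 5.7809 - 3.2494 = 2.5315 kJ/K (irreversible)

dS_gen = 2.5315 kJ/K, irreversible


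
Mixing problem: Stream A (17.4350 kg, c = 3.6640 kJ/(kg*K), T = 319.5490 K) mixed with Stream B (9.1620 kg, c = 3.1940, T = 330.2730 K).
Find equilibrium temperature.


num = 30078.2982
den = 93.1453
Tf = 322.9182 K

322.9182 K


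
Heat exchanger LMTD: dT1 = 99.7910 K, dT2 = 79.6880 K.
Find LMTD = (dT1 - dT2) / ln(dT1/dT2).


dT1/dT2 = 1.2523
ln(dT1/dT2) = 0.2250
LMTD = 20.1030 / 0.2250 = 89.3630 K

89.3630 K


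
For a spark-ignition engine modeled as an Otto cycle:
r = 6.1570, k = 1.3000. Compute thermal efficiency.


r^(k-1) = 1.7251
eta = 1 - 1/1.7251 = 0.4203 = 42.0319%

42.0319%


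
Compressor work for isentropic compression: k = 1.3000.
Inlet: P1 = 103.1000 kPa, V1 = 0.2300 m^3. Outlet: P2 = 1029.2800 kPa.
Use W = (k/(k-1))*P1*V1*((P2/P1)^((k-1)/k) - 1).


(k-1)/k = 0.2308
(P2/P1)^exp = 1.7006
W = 4.3333 * 103.1000 * 0.2300 * (1.7006 - 1) = 71.9910 kJ

71.9910 kJ


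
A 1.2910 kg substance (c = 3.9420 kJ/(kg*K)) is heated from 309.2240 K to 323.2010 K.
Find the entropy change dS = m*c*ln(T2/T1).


T2/T1 = 1.0452
ln(T2/T1) = 0.0442
dS = 1.2910 * 3.9420 * 0.0442 = 0.2250 kJ/K

0.2250 kJ/K


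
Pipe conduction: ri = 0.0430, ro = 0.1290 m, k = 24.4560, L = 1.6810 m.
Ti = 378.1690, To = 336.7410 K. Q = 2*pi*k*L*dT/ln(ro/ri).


dT = 41.4280 K
ln(ro/ri) = 1.0986
Q = 2*pi*24.4560*1.6810*41.4280 / 1.0986 = 9740.5285 W

9740.5285 W


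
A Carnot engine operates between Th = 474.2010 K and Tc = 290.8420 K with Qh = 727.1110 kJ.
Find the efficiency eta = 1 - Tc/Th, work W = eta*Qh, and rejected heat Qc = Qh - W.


eta = 1 - 290.8420/474.2010 = 0.3867
W = 0.3867 * 727.1110 = 281.1515 kJ
Qc = 727.1110 - 281.1515 = 445.9595 kJ

eta = 38.6669%, W = 281.1515 kJ, Qc = 445.9595 kJ


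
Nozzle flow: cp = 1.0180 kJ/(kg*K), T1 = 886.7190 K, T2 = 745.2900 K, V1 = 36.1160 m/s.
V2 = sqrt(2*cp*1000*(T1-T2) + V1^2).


dT = 141.4290 K
2*cp*1000*dT = 287949.4440
V1^2 = 1304.3655
V2 = sqrt(289253.8095) = 537.8232 m/s

537.8232 m/s


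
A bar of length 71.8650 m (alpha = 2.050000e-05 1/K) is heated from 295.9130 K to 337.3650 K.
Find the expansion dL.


dT = 41.4520 K
dL = 2.050000e-05 * 71.8650 * 41.4520 = 0.061068 m
L_final = 71.926068 m

dL = 0.061068 m


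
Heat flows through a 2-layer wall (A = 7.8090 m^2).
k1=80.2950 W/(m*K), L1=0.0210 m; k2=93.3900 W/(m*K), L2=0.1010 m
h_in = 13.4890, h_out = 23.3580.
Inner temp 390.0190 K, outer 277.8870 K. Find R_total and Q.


R_conv_in = 1/(13.4890*7.8090) = 0.0095
R_1 = 0.0210/(80.2950*7.8090) = 3.3492e-05
R_2 = 0.1010/(93.3900*7.8090) = 0.0001
R_conv_out = 1/(23.3580*7.8090) = 0.0055
R_total = 0.0151 K/W
Q = 112.1320 / 0.0151 = 7402.5136 W

R_total = 0.0151 K/W, Q = 7402.5136 W


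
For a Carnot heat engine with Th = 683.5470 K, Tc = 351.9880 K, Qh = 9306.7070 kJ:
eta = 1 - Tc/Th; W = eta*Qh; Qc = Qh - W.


eta = 1 - 351.9880/683.5470 = 0.4851
W = 0.4851 * 9306.7070 = 4514.2799 kJ
Qc = 9306.7070 - 4514.2799 = 4792.4271 kJ

eta = 48.5057%, W = 4514.2799 kJ, Qc = 4792.4271 kJ


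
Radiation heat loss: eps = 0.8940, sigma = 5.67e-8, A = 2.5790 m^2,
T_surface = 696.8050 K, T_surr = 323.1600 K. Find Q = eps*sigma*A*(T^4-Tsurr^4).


T^4 = 2.3575e+11
Tsurr^4 = 1.0906e+10
Q = 0.8940 * 5.67e-8 * 2.5790 * 2.2484e+11 = 29393.1407 W

29393.1407 W


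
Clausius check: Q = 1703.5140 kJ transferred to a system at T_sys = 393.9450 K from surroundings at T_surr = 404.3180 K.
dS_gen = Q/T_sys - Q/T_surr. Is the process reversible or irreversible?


dS_sys = 1703.5140/393.9450 = 4.3242 kJ/K
dS_surr = -1703.5140/404.3180 = -4.2133 kJ/K
dS_gen = 4.3242 - 4.2133 = 0.1109 kJ/K (irreversible)

dS_gen = 0.1109 kJ/K, irreversible


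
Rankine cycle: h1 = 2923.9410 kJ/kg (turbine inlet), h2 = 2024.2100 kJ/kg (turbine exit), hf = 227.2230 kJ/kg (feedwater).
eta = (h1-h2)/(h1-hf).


W = 899.7310 kJ/kg
Q_in = 2696.7180 kJ/kg
eta = 0.3336 = 33.3639%

eta = 33.3639%


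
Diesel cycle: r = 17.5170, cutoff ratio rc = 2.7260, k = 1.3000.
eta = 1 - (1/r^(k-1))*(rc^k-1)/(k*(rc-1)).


r^(k-1) = 2.3607
rc^k = 3.6828
eta = 0.4935 = 49.3507%

49.3507%


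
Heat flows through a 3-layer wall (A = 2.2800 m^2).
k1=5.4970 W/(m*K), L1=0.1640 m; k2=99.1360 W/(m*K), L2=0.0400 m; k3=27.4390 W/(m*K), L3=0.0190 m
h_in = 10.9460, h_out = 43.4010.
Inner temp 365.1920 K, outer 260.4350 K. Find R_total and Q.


R_conv_in = 1/(10.9460*2.2800) = 0.0401
R_1 = 0.1640/(5.4970*2.2800) = 0.0131
R_2 = 0.0400/(99.1360*2.2800) = 0.0002
R_3 = 0.0190/(27.4390*2.2800) = 0.0003
R_conv_out = 1/(43.4010*2.2800) = 0.0101
R_total = 0.0637 K/W
Q = 104.7570 / 0.0637 = 1643.4856 W

R_total = 0.0637 K/W, Q = 1643.4856 W


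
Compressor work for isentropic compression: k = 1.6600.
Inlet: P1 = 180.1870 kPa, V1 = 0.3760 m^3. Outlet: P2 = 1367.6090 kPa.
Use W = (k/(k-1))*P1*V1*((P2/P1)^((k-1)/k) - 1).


(k-1)/k = 0.3976
(P2/P1)^exp = 2.2386
W = 2.5152 * 180.1870 * 0.3760 * (2.2386 - 1) = 211.0584 kJ

211.0584 kJ


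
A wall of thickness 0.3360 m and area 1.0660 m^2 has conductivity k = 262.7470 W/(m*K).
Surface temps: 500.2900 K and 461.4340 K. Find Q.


dT = 38.8560 K
Q = 262.7470 * 1.0660 * 38.8560 / 0.3360 = 32390.2115 W

32390.2115 W


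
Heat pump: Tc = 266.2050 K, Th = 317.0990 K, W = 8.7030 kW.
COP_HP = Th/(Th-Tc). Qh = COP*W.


COP = 317.0990 / 50.8940 = 6.2306
Qh = 6.2306 * 8.7030 = 54.2247 kW

COP = 6.2306, Qh = 54.2247 kW


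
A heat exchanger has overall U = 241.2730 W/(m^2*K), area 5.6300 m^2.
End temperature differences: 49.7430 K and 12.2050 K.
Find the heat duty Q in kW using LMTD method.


LMTD = 26.7170 K
Q = 241.2730 * 5.6300 * 26.7170 = 36291.4643 W = 36.2915 kW

36.2915 kW


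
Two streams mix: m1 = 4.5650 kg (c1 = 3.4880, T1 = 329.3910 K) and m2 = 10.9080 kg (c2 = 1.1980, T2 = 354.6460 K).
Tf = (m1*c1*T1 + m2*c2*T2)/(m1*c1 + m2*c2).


num = 9879.2380
den = 28.9905
Tf = 340.7750 K

340.7750 K


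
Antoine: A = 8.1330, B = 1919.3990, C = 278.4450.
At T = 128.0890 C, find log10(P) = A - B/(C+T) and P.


C+T = 406.5340
B/(C+T) = 4.7214
log10(P) = 8.1330 - 4.7214 = 3.4116
P = 10^3.4116 = 2580.0382 mmHg

2580.0382 mmHg


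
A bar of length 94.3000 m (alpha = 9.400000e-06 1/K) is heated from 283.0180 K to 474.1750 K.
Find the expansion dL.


dT = 191.1570 K
dL = 9.400000e-06 * 94.3000 * 191.1570 = 0.169445 m
L_final = 94.469445 m

dL = 0.169445 m


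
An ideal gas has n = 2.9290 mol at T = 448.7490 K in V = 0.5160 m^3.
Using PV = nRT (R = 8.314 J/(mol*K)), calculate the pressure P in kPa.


P = nRT/V = 2.9290 * 8.314 * 448.7490 / 0.5160
= 10927.8037 / 0.5160 = 21177.9142 Pa = 21.1779 kPa

21.1779 kPa


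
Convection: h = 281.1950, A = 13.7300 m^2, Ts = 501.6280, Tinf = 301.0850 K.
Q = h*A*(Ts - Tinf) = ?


dT = 200.5430 K
Q = 281.1950 * 13.7300 * 200.5430 = 774257.8884 W

774257.8884 W


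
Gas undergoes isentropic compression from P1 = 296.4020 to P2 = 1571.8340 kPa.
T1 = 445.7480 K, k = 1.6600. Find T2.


(k-1)/k = 0.3976
(P2/P1)^exp = 1.9412
T2 = 445.7480 * 1.9412 = 865.2742 K

865.2742 K


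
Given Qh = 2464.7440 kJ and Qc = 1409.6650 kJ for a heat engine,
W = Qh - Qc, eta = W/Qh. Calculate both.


W = 2464.7440 - 1409.6650 = 1055.0790 kJ
eta = 1055.0790 / 2464.7440 = 0.4281 = 42.8068%

W = 1055.0790 kJ, eta = 42.8068%


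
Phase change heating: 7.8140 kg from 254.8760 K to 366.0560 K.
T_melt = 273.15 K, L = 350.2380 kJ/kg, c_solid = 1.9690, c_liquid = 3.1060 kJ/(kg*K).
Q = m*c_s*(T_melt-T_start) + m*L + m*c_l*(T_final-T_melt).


Q1 (sensible, solid) = 7.8140 * 1.9690 * 18.2740 = 281.1595 kJ
Q2 (latent) = 7.8140 * 350.2380 = 2736.7597 kJ
Q3 (sensible, liquid) = 7.8140 * 3.1060 * 92.9060 = 2254.8550 kJ
Q_total = 5272.7742 kJ

5272.7742 kJ


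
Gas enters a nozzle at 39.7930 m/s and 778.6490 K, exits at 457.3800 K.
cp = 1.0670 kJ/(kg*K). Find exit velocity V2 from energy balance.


dT = 321.2690 K
2*cp*1000*dT = 685588.0460
V1^2 = 1583.4828
V2 = sqrt(687171.5288) = 828.9581 m/s

828.9581 m/s


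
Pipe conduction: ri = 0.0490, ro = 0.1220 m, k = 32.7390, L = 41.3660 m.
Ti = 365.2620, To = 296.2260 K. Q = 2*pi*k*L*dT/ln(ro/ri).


dT = 69.0360 K
ln(ro/ri) = 0.9122
Q = 2*pi*32.7390*41.3660*69.0360 / 0.9122 = 643982.4064 W

643982.4064 W


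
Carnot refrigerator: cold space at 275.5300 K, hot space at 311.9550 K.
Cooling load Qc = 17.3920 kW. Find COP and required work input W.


COP = 275.5300 / 36.4250 = 7.5643
W = 17.3920 / 7.5643 = 2.2992 kW

COP = 7.5643, W = 2.2992 kW


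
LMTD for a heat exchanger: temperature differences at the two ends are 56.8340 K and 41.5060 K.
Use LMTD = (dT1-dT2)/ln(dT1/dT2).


dT1/dT2 = 1.3693
ln(dT1/dT2) = 0.3143
LMTD = 15.3280 / 0.3143 = 48.7692 K

48.7692 K


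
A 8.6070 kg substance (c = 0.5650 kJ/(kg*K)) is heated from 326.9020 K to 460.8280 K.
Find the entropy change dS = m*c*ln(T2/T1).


T2/T1 = 1.4097
ln(T2/T1) = 0.3434
dS = 8.6070 * 0.5650 * 0.3434 = 1.6698 kJ/K

1.6698 kJ/K


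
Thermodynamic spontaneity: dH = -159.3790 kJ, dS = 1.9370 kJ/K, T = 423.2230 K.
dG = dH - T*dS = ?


T*dS = 423.2230 * 1.9370 = 819.7830 kJ
dG = -159.3790 - 819.7830 = -979.1620 kJ (spontaneous)

dG = -979.1620 kJ, spontaneous


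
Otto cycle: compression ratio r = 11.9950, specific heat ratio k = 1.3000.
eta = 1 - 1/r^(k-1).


r^(k-1) = 2.1072
eta = 1 - 1/2.1072 = 0.5254 = 52.5430%

52.5430%


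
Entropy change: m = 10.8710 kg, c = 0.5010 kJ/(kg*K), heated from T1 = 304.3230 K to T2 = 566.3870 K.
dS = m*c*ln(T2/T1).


T2/T1 = 1.8611
ln(T2/T1) = 0.6212
dS = 10.8710 * 0.5010 * 0.6212 = 3.3832 kJ/K

3.3832 kJ/K


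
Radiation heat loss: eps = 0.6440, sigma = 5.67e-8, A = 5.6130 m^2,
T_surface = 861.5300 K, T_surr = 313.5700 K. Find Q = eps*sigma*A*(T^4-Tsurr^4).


T^4 = 5.5091e+11
Tsurr^4 = 9.6680e+09
Q = 0.6440 * 5.67e-8 * 5.6130 * 5.4124e+11 = 110931.8908 W

110931.8908 W


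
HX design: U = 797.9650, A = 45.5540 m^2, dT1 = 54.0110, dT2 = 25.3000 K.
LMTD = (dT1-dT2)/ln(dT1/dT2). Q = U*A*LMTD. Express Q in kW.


LMTD = 37.8582 K
Q = 797.9650 * 45.5540 * 37.8582 = 1376163.0700 W = 1376.1631 kW

1376.1631 kW


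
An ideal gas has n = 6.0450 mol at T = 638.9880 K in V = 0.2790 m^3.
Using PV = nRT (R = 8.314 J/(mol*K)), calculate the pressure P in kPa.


P = nRT/V = 6.0450 * 8.314 * 638.9880 / 0.2790
= 32114.3420 / 0.2790 = 115105.1684 Pa = 115.1052 kPa

115.1052 kPa


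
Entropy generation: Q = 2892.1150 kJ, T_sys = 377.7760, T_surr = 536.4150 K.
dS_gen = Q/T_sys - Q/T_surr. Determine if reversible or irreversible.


dS_sys = 2892.1150/377.7760 = 7.6556 kJ/K
dS_surr = -2892.1150/536.4150 = -5.3916 kJ/K
dS_gen = 7.6556 - 5.3916 = 2.2641 kJ/K (irreversible)

dS_gen = 2.2641 kJ/K, irreversible


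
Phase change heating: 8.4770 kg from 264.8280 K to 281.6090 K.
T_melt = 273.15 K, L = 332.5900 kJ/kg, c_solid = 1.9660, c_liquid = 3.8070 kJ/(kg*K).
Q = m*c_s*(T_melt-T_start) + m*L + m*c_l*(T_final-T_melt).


Q1 (sensible, solid) = 8.4770 * 1.9660 * 8.3220 = 138.6926 kJ
Q2 (latent) = 8.4770 * 332.5900 = 2819.3654 kJ
Q3 (sensible, liquid) = 8.4770 * 3.8070 * 8.4590 = 272.9883 kJ
Q_total = 3231.0464 kJ

3231.0464 kJ


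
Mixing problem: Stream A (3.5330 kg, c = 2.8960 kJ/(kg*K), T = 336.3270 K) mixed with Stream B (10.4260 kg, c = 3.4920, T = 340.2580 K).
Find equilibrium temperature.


num = 15829.1270
den = 46.6392
Tf = 339.3956 K

339.3956 K


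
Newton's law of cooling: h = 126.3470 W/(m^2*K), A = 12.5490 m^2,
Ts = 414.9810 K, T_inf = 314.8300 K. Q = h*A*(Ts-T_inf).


dT = 100.1510 K
Q = 126.3470 * 12.5490 * 100.1510 = 158792.2651 W

158792.2651 W


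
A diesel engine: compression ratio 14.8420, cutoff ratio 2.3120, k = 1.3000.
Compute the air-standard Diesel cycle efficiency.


r^(k-1) = 2.2462
rc^k = 2.9729
eta = 0.4850 = 48.5025%

48.5025%


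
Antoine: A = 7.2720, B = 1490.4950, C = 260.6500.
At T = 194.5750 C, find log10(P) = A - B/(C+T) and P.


C+T = 455.2250
B/(C+T) = 3.2742
log10(P) = 7.2720 - 3.2742 = 3.9978
P = 10^3.9978 = 9949.6068 mmHg

9949.6068 mmHg


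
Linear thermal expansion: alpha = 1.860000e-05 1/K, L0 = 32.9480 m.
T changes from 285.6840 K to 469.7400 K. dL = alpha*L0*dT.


dT = 184.0560 K
dL = 1.860000e-05 * 32.9480 * 184.0560 = 0.112796 m
L_final = 33.060796 m

dL = 0.112796 m


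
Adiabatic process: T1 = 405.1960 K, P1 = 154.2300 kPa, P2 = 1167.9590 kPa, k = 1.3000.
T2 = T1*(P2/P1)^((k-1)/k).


(k-1)/k = 0.2308
(P2/P1)^exp = 1.5955
T2 = 405.1960 * 1.5955 = 646.5037 K

646.5037 K


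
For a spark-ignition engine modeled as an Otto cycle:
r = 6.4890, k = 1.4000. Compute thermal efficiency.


r^(k-1) = 2.1129
eta = 1 - 1/2.1129 = 0.5267 = 52.6708%

52.6708%


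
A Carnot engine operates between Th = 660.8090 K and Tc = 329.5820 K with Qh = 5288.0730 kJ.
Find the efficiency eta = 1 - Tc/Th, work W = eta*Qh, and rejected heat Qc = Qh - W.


eta = 1 - 329.5820/660.8090 = 0.5012
W = 0.5012 * 5288.0730 = 2650.6185 kJ
Qc = 5288.0730 - 2650.6185 = 2637.4545 kJ

eta = 50.1245%, W = 2650.6185 kJ, Qc = 2637.4545 kJ


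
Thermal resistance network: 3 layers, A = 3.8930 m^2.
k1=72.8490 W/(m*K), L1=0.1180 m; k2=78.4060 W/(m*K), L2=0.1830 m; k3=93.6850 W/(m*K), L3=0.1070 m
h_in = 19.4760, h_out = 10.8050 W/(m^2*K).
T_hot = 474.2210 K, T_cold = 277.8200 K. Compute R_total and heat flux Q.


R_conv_in = 1/(19.4760*3.8930) = 0.0132
R_1 = 0.1180/(72.8490*3.8930) = 0.0004
R_2 = 0.1830/(78.4060*3.8930) = 0.0006
R_3 = 0.1070/(93.6850*3.8930) = 0.0003
R_conv_out = 1/(10.8050*3.8930) = 0.0238
R_total = 0.0383 K/W
Q = 196.4010 / 0.0383 = 5131.7835 W

R_total = 0.0383 K/W, Q = 5131.7835 W


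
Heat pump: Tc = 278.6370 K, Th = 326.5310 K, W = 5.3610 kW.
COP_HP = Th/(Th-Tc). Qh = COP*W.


COP = 326.5310 / 47.8940 = 6.8178
Qh = 6.8178 * 5.3610 = 36.5501 kW

COP = 6.8178, Qh = 36.5501 kW


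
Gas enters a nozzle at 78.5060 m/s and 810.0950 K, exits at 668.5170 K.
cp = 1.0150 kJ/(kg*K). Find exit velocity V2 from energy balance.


dT = 141.5780 K
2*cp*1000*dT = 287403.3400
V1^2 = 6163.1920
V2 = sqrt(293566.5320) = 541.8178 m/s

541.8178 m/s


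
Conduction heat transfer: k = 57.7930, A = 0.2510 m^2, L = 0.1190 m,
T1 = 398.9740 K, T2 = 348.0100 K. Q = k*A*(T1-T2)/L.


dT = 50.9640 K
Q = 57.7930 * 0.2510 * 50.9640 / 0.1190 = 6212.4872 W

6212.4872 W


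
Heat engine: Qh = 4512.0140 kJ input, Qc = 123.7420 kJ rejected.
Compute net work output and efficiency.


W = 4512.0140 - 123.7420 = 4388.2720 kJ
eta = 4388.2720 / 4512.0140 = 0.9726 = 97.2575%

W = 4388.2720 kJ, eta = 97.2575%


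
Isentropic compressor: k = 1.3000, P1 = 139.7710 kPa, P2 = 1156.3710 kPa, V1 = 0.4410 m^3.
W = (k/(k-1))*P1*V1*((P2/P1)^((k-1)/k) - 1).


(k-1)/k = 0.2308
(P2/P1)^exp = 1.6284
W = 4.3333 * 139.7710 * 0.4410 * (1.6284 - 1) = 167.8584 kJ

167.8584 kJ


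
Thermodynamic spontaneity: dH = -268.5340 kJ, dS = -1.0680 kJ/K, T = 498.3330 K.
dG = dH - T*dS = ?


T*dS = 498.3330 * -1.0680 = -532.2196 kJ
dG = -268.5340 + 532.2196 = 263.6856 kJ (non-spontaneous)

dG = 263.6856 kJ, non-spontaneous


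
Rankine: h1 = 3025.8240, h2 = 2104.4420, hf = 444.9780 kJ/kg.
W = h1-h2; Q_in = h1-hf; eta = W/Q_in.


W = 921.3820 kJ/kg
Q_in = 2580.8460 kJ/kg
eta = 0.3570 = 35.7008%

eta = 35.7008%


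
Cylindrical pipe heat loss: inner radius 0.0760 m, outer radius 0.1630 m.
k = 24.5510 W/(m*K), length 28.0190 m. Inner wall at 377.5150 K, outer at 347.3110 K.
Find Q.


dT = 30.2040 K
ln(ro/ri) = 0.7630
Q = 2*pi*24.5510*28.0190*30.2040 / 0.7630 = 171092.9099 W

171092.9099 W


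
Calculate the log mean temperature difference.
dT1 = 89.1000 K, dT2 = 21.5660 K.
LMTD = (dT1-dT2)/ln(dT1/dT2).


dT1/dT2 = 4.1315
ln(dT1/dT2) = 1.4186
LMTD = 67.5340 / 1.4186 = 47.6047 K

47.6047 K


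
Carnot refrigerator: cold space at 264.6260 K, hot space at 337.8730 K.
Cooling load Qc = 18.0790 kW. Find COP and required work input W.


COP = 264.6260 / 73.2470 = 3.6128
W = 18.0790 / 3.6128 = 5.0042 kW

COP = 3.6128, W = 5.0042 kW


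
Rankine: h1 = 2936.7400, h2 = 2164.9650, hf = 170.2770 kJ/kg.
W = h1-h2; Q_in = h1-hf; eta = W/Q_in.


W = 771.7750 kJ/kg
Q_in = 2766.4630 kJ/kg
eta = 0.2790 = 27.8975%

eta = 27.8975%


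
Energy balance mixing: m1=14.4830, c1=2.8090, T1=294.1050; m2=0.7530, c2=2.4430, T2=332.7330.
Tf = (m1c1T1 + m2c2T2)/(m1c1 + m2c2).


num = 12577.0879
den = 42.5223
Tf = 295.7761 K

295.7761 K


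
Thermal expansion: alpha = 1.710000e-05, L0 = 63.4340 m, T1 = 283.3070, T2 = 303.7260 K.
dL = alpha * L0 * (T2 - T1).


dT = 20.4190 K
dL = 1.710000e-05 * 63.4340 * 20.4190 = 0.022149 m
L_final = 63.456149 m

dL = 0.022149 m


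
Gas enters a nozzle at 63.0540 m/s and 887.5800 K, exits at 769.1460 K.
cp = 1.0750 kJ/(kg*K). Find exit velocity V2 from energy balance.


dT = 118.4340 K
2*cp*1000*dT = 254633.1000
V1^2 = 3975.8069
V2 = sqrt(258608.9069) = 508.5360 m/s

508.5360 m/s


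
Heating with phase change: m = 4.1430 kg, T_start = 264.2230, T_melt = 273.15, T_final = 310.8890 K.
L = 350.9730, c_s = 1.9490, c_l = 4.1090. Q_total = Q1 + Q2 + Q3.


Q1 (sensible, solid) = 4.1430 * 1.9490 * 8.9270 = 72.0829 kJ
Q2 (latent) = 4.1430 * 350.9730 = 1454.0811 kJ
Q3 (sensible, liquid) = 4.1430 * 4.1090 * 37.7390 = 642.4531 kJ
Q_total = 2168.6172 kJ

2168.6172 kJ


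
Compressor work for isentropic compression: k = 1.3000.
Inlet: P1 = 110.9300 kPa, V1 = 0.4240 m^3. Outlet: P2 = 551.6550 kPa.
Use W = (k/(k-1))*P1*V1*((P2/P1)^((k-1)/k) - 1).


(k-1)/k = 0.2308
(P2/P1)^exp = 1.4480
W = 4.3333 * 110.9300 * 0.4240 * (1.4480 - 1) = 91.3022 kJ

91.3022 kJ


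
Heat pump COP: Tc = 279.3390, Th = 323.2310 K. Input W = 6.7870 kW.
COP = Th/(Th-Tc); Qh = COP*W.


COP = 323.2310 / 43.8920 = 7.3642
Qh = 7.3642 * 6.7870 = 49.9811 kW

COP = 7.3642, Qh = 49.9811 kW


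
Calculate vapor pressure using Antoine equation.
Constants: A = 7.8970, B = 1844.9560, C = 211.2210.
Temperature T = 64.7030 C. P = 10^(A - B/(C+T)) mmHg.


C+T = 275.9240
B/(C+T) = 6.6865
log10(P) = 7.8970 - 6.6865 = 1.2105
P = 10^1.2105 = 16.2381 mmHg

16.2381 mmHg


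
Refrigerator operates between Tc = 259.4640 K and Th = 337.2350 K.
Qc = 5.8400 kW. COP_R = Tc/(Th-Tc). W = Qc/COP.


COP = 259.4640 / 77.7710 = 3.3363
W = 5.8400 / 3.3363 = 1.7505 kW

COP = 3.3363, W = 1.7505 kW


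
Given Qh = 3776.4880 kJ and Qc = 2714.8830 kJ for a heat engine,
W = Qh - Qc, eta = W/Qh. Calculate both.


W = 3776.4880 - 2714.8830 = 1061.6050 kJ
eta = 1061.6050 / 3776.4880 = 0.2811 = 28.1109%

W = 1061.6050 kJ, eta = 28.1109%


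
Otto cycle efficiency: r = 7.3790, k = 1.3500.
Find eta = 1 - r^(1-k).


r^(k-1) = 2.0128
eta = 1 - 1/2.0128 = 0.5032 = 50.3178%

50.3178%


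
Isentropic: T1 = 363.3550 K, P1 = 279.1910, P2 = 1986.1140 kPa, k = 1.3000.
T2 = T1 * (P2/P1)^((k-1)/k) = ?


(k-1)/k = 0.2308
(P2/P1)^exp = 1.5727
T2 = 363.3550 * 1.5727 = 571.4395 K

571.4395 K


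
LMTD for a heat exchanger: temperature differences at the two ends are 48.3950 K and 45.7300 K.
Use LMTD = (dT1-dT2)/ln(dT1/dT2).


dT1/dT2 = 1.0583
ln(dT1/dT2) = 0.0566
LMTD = 2.6650 / 0.0566 = 47.0499 K

47.0499 K


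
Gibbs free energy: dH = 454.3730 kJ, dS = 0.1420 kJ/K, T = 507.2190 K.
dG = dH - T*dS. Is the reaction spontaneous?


T*dS = 507.2190 * 0.1420 = 72.0251 kJ
dG = 454.3730 - 72.0251 = 382.3479 kJ (non-spontaneous)

dG = 382.3479 kJ, non-spontaneous


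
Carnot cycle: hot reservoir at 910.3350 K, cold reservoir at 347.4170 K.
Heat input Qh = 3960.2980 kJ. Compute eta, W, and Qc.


eta = 1 - 347.4170/910.3350 = 0.6184
W = 0.6184 * 3960.2980 = 2448.9040 kJ
Qc = 3960.2980 - 2448.9040 = 1511.3940 kJ

eta = 61.8364%, W = 2448.9040 kJ, Qc = 1511.3940 kJ


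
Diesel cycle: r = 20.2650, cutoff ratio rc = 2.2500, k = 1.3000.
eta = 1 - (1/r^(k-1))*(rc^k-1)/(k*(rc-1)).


r^(k-1) = 2.4662
rc^k = 2.8697
eta = 0.5335 = 53.3453%

53.3453%


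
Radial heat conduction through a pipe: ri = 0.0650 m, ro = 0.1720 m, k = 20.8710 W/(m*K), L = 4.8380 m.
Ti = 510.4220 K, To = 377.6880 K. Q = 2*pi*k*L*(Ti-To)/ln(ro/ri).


dT = 132.7340 K
ln(ro/ri) = 0.9731
Q = 2*pi*20.8710*4.8380*132.7340 / 0.9731 = 86538.7233 W

86538.7233 W


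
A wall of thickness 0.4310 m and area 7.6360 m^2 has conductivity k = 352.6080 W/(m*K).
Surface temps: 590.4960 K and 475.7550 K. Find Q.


dT = 114.7410 K
Q = 352.6080 * 7.6360 * 114.7410 / 0.4310 = 716802.3847 W

716802.3847 W


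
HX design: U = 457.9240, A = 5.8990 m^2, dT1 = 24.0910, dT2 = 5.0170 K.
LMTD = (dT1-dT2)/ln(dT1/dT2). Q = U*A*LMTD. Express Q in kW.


LMTD = 12.1567 K
Q = 457.9240 * 5.8990 * 12.1567 = 32838.9245 W = 32.8389 kW

32.8389 kW


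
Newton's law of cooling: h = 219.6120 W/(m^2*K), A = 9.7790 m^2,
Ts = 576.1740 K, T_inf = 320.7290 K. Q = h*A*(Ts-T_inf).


dT = 255.4450 K
Q = 219.6120 * 9.7790 * 255.4450 = 548590.0414 W

548590.0414 W


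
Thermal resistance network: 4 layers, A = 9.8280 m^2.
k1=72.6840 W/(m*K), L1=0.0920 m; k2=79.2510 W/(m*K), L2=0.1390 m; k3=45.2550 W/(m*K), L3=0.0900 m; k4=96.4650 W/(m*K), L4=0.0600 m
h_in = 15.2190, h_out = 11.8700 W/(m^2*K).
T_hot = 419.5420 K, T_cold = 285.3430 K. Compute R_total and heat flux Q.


R_conv_in = 1/(15.2190*9.8280) = 0.0067
R_1 = 0.0920/(72.6840*9.8280) = 0.0001
R_2 = 0.1390/(79.2510*9.8280) = 0.0002
R_3 = 0.0900/(45.2550*9.8280) = 0.0002
R_4 = 0.0600/(96.4650*9.8280) = 6.3287e-05
R_conv_out = 1/(11.8700*9.8280) = 0.0086
R_total = 0.0158 K/W
Q = 134.1990 / 0.0158 = 8477.1574 W

R_total = 0.0158 K/W, Q = 8477.1574 W


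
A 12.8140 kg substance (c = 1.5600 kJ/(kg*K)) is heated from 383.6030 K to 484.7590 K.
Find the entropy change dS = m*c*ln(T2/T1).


T2/T1 = 1.2637
ln(T2/T1) = 0.2340
dS = 12.8140 * 1.5600 * 0.2340 = 4.6785 kJ/K

4.6785 kJ/K


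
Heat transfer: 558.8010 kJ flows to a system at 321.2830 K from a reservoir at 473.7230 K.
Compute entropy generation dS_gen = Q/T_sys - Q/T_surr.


dS_sys = 558.8010/321.2830 = 1.7393 kJ/K
dS_surr = -558.8010/473.7230 = -1.1796 kJ/K
dS_gen = 1.7393 - 1.1796 = 0.5597 kJ/K (irreversible)

dS_gen = 0.5597 kJ/K, irreversible


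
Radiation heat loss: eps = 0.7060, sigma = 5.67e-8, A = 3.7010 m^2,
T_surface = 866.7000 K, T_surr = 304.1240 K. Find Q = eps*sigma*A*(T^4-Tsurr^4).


T^4 = 5.6425e+11
Tsurr^4 = 8.5547e+09
Q = 0.7060 * 5.67e-8 * 3.7010 * 5.5570e+11 = 82327.9448 W

82327.9448 W


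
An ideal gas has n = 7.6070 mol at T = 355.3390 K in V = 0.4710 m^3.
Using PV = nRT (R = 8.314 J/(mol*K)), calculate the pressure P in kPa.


P = nRT/V = 7.6070 * 8.314 * 355.3390 / 0.4710
= 22473.2722 / 0.4710 = 47713.9537 Pa = 47.7140 kPa

47.7140 kPa


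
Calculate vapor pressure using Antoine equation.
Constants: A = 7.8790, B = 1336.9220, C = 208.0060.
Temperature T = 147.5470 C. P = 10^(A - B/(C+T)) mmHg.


C+T = 355.5530
B/(C+T) = 3.7601
log10(P) = 7.8790 - 3.7601 = 4.1189
P = 10^4.1189 = 13148.6102 mmHg

13148.6102 mmHg


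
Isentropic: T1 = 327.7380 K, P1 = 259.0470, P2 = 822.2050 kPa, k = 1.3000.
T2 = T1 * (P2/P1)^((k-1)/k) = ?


(k-1)/k = 0.2308
(P2/P1)^exp = 1.3054
T2 = 327.7380 * 1.3054 = 427.8396 K

427.8396 K


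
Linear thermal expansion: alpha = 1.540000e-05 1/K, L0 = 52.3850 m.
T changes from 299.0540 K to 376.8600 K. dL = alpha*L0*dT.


dT = 77.8060 K
dL = 1.540000e-05 * 52.3850 * 77.8060 = 0.062768 m
L_final = 52.447768 m

dL = 0.062768 m


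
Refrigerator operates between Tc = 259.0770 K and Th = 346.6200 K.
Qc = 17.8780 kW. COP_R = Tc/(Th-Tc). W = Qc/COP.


COP = 259.0770 / 87.5430 = 2.9594
W = 17.8780 / 2.9594 = 6.0410 kW

COP = 2.9594, W = 6.0410 kW


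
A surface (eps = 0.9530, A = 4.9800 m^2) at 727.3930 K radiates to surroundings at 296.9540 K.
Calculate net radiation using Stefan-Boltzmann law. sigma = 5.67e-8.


T^4 = 2.7995e+11
Tsurr^4 = 7.7760e+09
Q = 0.9530 * 5.67e-8 * 4.9800 * 2.7217e+11 = 73239.9110 W

73239.9110 W


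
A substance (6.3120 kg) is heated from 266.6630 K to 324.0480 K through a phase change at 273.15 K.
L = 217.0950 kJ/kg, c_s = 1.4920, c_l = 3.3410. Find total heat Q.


Q1 (sensible, solid) = 6.3120 * 1.4920 * 6.4870 = 61.0913 kJ
Q2 (latent) = 6.3120 * 217.0950 = 1370.3036 kJ
Q3 (sensible, liquid) = 6.3120 * 3.3410 * 50.8980 = 1073.3570 kJ
Q_total = 2504.7520 kJ

2504.7520 kJ


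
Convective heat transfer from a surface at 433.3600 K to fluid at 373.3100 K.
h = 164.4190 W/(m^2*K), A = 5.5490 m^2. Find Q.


dT = 60.0500 K
Q = 164.4190 * 5.5490 * 60.0500 = 54787.2799 W

54787.2799 W


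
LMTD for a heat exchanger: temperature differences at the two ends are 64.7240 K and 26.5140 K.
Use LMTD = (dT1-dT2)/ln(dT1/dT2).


dT1/dT2 = 2.4411
ln(dT1/dT2) = 0.8925
LMTD = 38.2100 / 0.8925 = 42.8143 K

42.8143 K


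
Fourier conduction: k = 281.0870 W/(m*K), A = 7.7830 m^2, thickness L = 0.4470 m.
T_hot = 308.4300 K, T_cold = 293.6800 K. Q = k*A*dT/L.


dT = 14.7500 K
Q = 281.0870 * 7.7830 * 14.7500 / 0.4470 = 72189.2098 W

72189.2098 W


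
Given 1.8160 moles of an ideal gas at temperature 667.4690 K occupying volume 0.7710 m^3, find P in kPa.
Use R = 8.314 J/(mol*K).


P = nRT/V = 1.8160 * 8.314 * 667.4690 / 0.7710
= 10077.5965 / 0.7710 = 13070.8125 Pa = 13.0708 kPa

13.0708 kPa


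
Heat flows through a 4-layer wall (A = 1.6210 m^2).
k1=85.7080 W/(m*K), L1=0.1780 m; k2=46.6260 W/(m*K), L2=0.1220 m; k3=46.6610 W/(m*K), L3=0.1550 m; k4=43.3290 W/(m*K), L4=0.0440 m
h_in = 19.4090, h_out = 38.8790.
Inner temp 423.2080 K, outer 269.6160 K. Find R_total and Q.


R_conv_in = 1/(19.4090*1.6210) = 0.0318
R_1 = 0.1780/(85.7080*1.6210) = 0.0013
R_2 = 0.1220/(46.6260*1.6210) = 0.0016
R_3 = 0.1550/(46.6610*1.6210) = 0.0020
R_4 = 0.0440/(43.3290*1.6210) = 0.0006
R_conv_out = 1/(38.8790*1.6210) = 0.0159
R_total = 0.0532 K/W
Q = 153.5920 / 0.0532 = 2885.8356 W

R_total = 0.0532 K/W, Q = 2885.8356 W


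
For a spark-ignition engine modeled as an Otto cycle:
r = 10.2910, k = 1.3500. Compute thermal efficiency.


r^(k-1) = 2.2613
eta = 1 - 1/2.2613 = 0.5578 = 55.7779%

55.7779%


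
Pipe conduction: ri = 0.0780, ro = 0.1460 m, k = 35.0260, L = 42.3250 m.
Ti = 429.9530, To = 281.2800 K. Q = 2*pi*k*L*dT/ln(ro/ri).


dT = 148.6730 K
ln(ro/ri) = 0.6269
Q = 2*pi*35.0260*42.3250*148.6730 / 0.6269 = 2209035.7335 W

2209035.7335 W


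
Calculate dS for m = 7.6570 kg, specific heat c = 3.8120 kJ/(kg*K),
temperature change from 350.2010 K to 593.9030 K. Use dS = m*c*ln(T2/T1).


T2/T1 = 1.6959
ln(T2/T1) = 0.5282
dS = 7.6570 * 3.8120 * 0.5282 = 15.4176 kJ/K

15.4176 kJ/K


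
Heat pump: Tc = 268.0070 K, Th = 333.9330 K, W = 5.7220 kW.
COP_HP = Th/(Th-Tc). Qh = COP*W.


COP = 333.9330 / 65.9260 = 5.0653
Qh = 5.0653 * 5.7220 = 28.9835 kW

COP = 5.0653, Qh = 28.9835 kW


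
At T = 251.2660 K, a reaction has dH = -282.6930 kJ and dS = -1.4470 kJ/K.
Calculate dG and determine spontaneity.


T*dS = 251.2660 * -1.4470 = -363.5819 kJ
dG = -282.6930 + 363.5819 = 80.8889 kJ (non-spontaneous)

dG = 80.8889 kJ, non-spontaneous


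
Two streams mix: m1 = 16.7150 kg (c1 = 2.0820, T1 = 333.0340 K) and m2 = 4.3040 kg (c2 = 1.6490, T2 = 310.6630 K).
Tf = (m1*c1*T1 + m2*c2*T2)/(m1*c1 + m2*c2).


num = 13794.6603
den = 41.8979
Tf = 329.2445 K

329.2445 K


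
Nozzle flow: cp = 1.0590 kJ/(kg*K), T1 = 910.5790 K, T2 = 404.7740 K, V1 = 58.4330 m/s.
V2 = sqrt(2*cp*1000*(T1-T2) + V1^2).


dT = 505.8050 K
2*cp*1000*dT = 1071294.9900
V1^2 = 3414.4155
V2 = sqrt(1074709.4055) = 1036.6819 m/s

1036.6819 m/s


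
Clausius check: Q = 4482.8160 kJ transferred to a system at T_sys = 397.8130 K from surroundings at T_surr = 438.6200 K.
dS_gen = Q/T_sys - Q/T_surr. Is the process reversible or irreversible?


dS_sys = 4482.8160/397.8130 = 11.2687 kJ/K
dS_surr = -4482.8160/438.6200 = -10.2203 kJ/K
dS_gen = 11.2687 - 10.2203 = 1.0484 kJ/K (irreversible)

dS_gen = 1.0484 kJ/K, irreversible


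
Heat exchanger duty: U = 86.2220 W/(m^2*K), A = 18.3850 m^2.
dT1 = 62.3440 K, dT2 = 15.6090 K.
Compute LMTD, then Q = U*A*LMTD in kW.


LMTD = 33.7481 K
Q = 86.2220 * 18.3850 * 33.7481 = 53497.1591 W = 53.4972 kW

53.4972 kW


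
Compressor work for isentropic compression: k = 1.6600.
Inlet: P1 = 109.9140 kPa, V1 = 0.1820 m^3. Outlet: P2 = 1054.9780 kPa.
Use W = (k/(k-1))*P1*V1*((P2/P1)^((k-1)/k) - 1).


(k-1)/k = 0.3976
(P2/P1)^exp = 2.4576
W = 2.5152 * 109.9140 * 0.1820 * (2.4576 - 1) = 73.3371 kJ

73.3371 kJ


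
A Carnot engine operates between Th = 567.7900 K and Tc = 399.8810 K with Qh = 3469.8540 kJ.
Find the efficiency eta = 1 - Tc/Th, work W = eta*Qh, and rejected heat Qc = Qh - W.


eta = 1 - 399.8810/567.7900 = 0.2957
W = 0.2957 * 3469.8540 = 1026.1183 kJ
Qc = 3469.8540 - 1026.1183 = 2443.7357 kJ

eta = 29.5724%, W = 1026.1183 kJ, Qc = 2443.7357 kJ


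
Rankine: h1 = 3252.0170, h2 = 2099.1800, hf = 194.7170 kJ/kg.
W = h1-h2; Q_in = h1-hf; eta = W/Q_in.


W = 1152.8370 kJ/kg
Q_in = 3057.3000 kJ/kg
eta = 0.3771 = 37.7077%

eta = 37.7077%


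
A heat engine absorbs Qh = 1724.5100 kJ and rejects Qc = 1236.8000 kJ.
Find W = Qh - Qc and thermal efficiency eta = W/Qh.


W = 1724.5100 - 1236.8000 = 487.7100 kJ
eta = 487.7100 / 1724.5100 = 0.2828 = 28.2811%

W = 487.7100 kJ, eta = 28.2811%


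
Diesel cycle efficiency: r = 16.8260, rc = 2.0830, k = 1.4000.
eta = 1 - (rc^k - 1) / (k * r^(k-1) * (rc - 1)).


r^(k-1) = 3.0931
rc^k = 2.7936
eta = 0.6175 = 61.7547%

61.7547%


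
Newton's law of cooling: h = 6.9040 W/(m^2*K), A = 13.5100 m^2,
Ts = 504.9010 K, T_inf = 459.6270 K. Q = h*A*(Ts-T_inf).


dT = 45.2740 K
Q = 6.9040 * 13.5100 * 45.2740 = 4222.8436 W

4222.8436 W


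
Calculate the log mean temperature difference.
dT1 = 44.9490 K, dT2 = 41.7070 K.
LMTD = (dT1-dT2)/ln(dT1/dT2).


dT1/dT2 = 1.0777
ln(dT1/dT2) = 0.0749
LMTD = 3.2420 / 0.0749 = 43.3078 K

43.3078 K


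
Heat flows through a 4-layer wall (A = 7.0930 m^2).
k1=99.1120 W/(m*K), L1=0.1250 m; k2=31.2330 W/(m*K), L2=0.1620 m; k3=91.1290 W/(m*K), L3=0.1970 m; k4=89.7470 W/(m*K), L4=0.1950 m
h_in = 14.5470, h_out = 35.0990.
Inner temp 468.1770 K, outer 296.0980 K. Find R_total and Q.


R_conv_in = 1/(14.5470*7.0930) = 0.0097
R_1 = 0.1250/(99.1120*7.0930) = 0.0002
R_2 = 0.1620/(31.2330*7.0930) = 0.0007
R_3 = 0.1970/(91.1290*7.0930) = 0.0003
R_4 = 0.1950/(89.7470*7.0930) = 0.0003
R_conv_out = 1/(35.0990*7.0930) = 0.0040
R_total = 0.0152 K/W
Q = 172.0790 / 0.0152 = 11299.7629 W

R_total = 0.0152 K/W, Q = 11299.7629 W


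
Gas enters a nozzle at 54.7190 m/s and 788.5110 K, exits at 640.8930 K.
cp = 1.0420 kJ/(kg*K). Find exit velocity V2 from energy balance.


dT = 147.6180 K
2*cp*1000*dT = 307635.9120
V1^2 = 2994.1690
V2 = sqrt(310630.0810) = 557.3420 m/s

557.3420 m/s


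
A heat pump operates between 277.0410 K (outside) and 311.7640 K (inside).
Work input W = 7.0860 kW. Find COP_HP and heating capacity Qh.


COP = 311.7640 / 34.7230 = 8.9786
Qh = 8.9786 * 7.0860 = 63.6224 kW

COP = 8.9786, Qh = 63.6224 kW


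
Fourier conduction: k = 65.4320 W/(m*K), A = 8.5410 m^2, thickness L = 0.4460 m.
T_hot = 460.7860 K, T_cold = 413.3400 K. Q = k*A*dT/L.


dT = 47.4460 K
Q = 65.4320 * 8.5410 * 47.4460 / 0.4460 = 59451.6158 W

59451.6158 W


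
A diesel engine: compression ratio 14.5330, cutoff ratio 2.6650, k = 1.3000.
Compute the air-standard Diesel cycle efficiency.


r^(k-1) = 2.2321
rc^k = 3.5761
eta = 0.4668 = 46.6795%

46.6795%


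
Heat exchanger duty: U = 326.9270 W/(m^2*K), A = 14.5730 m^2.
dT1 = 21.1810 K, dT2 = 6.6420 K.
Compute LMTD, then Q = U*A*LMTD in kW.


LMTD = 12.5370 K
Q = 326.9270 * 14.5730 * 12.5370 = 59729.9076 W = 59.7299 kW

59.7299 kW
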